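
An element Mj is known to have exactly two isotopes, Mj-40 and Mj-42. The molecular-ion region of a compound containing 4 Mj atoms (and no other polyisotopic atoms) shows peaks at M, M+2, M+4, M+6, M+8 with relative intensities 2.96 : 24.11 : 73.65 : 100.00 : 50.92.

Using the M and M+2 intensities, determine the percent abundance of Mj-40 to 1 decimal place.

32.9%

If p is the fraction of Mj that is Mj-40, then I(M+2)/I(M) = [C(4,1)·p^3·(1−p)] / p^4 = 4·(1−p)/p = 24.11/2.96 = 8.1453
(1−p)/p = 8.1453/4 = 2.0363  ⇒  p = 1/(1 + 2.0363) = 0.3293
Mj-40: 32.9%, Mj-42: 67.1%.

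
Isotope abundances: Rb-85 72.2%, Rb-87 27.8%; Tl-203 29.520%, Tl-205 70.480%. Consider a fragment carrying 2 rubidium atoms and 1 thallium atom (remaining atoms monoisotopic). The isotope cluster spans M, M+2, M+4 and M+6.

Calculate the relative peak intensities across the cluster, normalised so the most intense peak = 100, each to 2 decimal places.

31.67 : 100.00 : 62.92 : 11.21

Rubidium pattern (n=2): 0.521284 : 0.401432 : 0.077284
Thallium pattern (n=1): 0.2952 : 0.7048
Convolve the two distributions (both contribute in 2-u steps):
  M: 0.521284×0.2952 = 0.153883
  M+2: 0.521284×0.7048 + 0.401432×0.2952 = 0.485904
  M+4: 0.401432×0.7048 + 0.077284×0.2952 = 0.305744
  M+6: 0.077284×0.7048 = 0.054470
Scale to base peak (0.485904) = 100: 31.67 : 100.00 : 62.92 : 11.21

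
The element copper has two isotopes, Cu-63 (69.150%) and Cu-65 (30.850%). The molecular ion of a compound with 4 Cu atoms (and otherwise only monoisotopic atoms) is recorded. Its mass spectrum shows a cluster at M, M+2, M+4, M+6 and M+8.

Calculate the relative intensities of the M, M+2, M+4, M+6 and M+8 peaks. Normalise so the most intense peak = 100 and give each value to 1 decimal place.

56.0 : 100.0 : 66.9 : 19.9 : 2.2

Expanding (0.69150 + 0.30850)^4:
P(M) = 0.69150^4 = 0.228649
P(M+2) = 4 × 0.69150^3 × 0.30850^1 = 0.408030
P(M+4) = 6 × 0.69150^2 × 0.30850^2 = 0.273052
P(M+6) = 4 × 0.69150^1 × 0.30850^3 = 0.081212
P(M+8) = 0.30850^4 = 0.009058
The M+2 peak is largest (0.408030); scaling to 100 gives 56.0 : 100.0 : 66.9 : 19.9 : 2.2.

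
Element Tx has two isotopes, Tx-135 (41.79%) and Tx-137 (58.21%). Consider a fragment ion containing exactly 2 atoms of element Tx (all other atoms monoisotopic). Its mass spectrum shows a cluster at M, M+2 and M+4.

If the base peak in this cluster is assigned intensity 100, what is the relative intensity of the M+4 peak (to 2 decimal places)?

69.65

Term probabilities: M 0.1746, M+2 0.4865, M+4 0.3388. Base peak = M+2.
P(M+2) = C(2,1) × 0.4179^1 × 0.5821^1 = 2 × 0.4179 × 0.5821 = 0.486519 (base)
P(M+4) = C(2,2) × 0.4179^0 × 0.5821^2 = 1 × 1.0000 × 0.33884041 = 0.338840
Relative intensity = 0.338840 / 0.486519 × 100 = 69.65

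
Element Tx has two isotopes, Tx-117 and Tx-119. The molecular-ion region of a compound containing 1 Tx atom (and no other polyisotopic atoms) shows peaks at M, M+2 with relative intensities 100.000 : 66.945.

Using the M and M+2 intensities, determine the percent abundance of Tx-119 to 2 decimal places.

40.10%

Let p = fractional abundance of Tx-117. I(M+2)/I(M) = [C(1,1)·p^0·(1−p)] / p^1 = 1·(1−p)/p = 66.945/100.000 = 0.6694
(1−p)/p = 0.6694/1 = 0.6694  ⇒  p = 1/(1 + 0.6694) = 0.5990
Tx-117: 59.90%, Tx-119: 40.10%.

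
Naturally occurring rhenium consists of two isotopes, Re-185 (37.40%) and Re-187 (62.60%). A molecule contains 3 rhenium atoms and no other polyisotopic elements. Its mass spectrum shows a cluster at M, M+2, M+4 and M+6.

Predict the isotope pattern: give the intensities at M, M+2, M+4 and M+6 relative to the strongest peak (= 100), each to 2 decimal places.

11.90 : 59.74 : 100.00 : 55.79

Expanding (0.3740 + 0.6260)^3:
P(M) = 0.3740^3 = 0.052314
P(M+2) = 3 × 0.3740^2 × 0.6260^1 = 0.262687
P(M+4) = 3 × 0.3740^1 × 0.6260^2 = 0.439685
P(M+6) = 0.6260^3 = 0.245314
The M+4 peak is largest (0.439685); scaling to 100 gives 11.90 : 59.74 : 100.00 : 55.79.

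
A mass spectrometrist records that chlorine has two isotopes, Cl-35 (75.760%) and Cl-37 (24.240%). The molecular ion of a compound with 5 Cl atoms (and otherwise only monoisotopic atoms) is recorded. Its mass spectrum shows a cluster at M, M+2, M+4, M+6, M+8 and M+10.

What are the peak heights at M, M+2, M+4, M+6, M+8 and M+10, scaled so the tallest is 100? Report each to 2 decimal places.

Each Cl atom is independently Cl-35 (p = 0.75760) or Cl-37 (q = 0.24240); the cluster is the binomial expansion (p + q)^5.
P(M) = 0.75760^5 = 0.249574
P(M+2) = 5 × 0.75760^4 × 0.24240^1 = 0.399266
P(M+4) = 10 × 0.75760^3 × 0.24240^2 = 0.255497
P(M+6) = 10 × 0.75760^2 × 0.24240^3 = 0.081748
P(M+8) = 5 × 0.75760^1 × 0.24240^4 = 0.013078
P(M+10) = 0.24240^5 = 0.000837
The M+2 peak is largest (0.399266); scaling to 100 gives 62.51 : 100.00 : 63.99 : 20.47 : 3.28 : 0.21.

62.51 : 100.00 : 63.99 : 20.47 : 3.28 : 0.21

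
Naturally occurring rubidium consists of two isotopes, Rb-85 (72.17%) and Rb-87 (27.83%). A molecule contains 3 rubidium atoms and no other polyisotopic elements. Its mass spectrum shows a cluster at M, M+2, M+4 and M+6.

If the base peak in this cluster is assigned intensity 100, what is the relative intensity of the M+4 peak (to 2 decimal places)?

38.56

Binomial terms of (0.7217 + 0.2783)^3: M 0.3759, M+2 0.4349, M+4 0.1677, M+6 0.0216 → M+2 is the base peak.
P(M+2) = C(3,1) × 0.7217^2 × 0.2783^1 = 3 × 0.52085089 × 0.2783 = 0.434858 (base)
P(M+4) = C(3,2) × 0.7217^1 × 0.2783^2 = 3 × 0.7217 × 0.07745089 = 0.167689
Relative intensity = 0.167689 / 0.434858 × 100 = 38.56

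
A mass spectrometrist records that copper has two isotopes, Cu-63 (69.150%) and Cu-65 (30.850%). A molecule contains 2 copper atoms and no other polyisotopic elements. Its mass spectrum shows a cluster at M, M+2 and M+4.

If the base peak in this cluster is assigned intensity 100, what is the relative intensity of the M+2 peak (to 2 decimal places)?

89.23

Binomial terms of (0.69150 + 0.30850)^2: M 0.4782, M+2 0.4267, M+4 0.0952 → M is the base peak.
P(M) = C(2,0) × 0.69150^2 × 0.30850^0 = 1 × 0.47817225 × 1.0000 = 0.478172 (base)
P(M+2) = C(2,1) × 0.69150^1 × 0.30850^1 = 2 × 0.6915 × 0.3085 = 0.426656
Relative intensity = 0.426656 / 0.478172 × 100 = 89.23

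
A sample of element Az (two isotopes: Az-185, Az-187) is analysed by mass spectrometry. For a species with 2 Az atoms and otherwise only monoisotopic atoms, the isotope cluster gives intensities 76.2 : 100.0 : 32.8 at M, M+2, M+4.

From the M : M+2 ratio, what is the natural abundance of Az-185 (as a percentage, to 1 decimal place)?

If p is the fraction of Az that is Az-185, then I(M+2)/I(M) = [C(2,1)·p^1·(1−p)] / p^2 = 2·(1−p)/p = 100.0/76.2 = 1.3123
(1−p)/p = 1.3123/2 = 0.6562  ⇒  p = 1/(1 + 0.6562) = 0.6038
Az-185: 60.4%, Az-187: 39.6%.

60.4%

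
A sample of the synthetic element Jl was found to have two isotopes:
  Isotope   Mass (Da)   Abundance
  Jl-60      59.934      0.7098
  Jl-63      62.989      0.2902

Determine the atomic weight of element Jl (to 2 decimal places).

Average mass = Σ (abundance × isotope mass) = 0.7098 × 59.934 + 0.2902 × 62.989
= 42.5412 + 18.2794 = 60.8206 Da

60.82 Da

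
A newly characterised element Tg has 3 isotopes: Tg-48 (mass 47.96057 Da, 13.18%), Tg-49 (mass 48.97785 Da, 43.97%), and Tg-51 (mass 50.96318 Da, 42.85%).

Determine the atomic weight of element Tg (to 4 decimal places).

49.6945 Da

Ar = Σ fᵢ·mᵢ = 0.1318 × 47.96057 + 0.4397 × 48.97785 + 0.4285 × 50.96318
= 6.321203 + 21.535561 + 21.837723 = 49.694487 Da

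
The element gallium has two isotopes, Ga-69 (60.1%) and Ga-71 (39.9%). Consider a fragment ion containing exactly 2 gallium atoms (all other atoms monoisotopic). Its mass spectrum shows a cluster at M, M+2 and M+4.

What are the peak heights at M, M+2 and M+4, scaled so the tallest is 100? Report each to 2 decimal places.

Expanding (0.601 + 0.399)^2:
P(M) = 0.601^2 = 0.361201
P(M+2) = 2 × 0.601^1 × 0.399^1 = 0.479598
P(M+4) = 0.399^2 = 0.159201
The M+2 peak is largest (0.479598); scaling to 100 gives 75.31 : 100.00 : 33.19.

75.31 : 100.00 : 33.19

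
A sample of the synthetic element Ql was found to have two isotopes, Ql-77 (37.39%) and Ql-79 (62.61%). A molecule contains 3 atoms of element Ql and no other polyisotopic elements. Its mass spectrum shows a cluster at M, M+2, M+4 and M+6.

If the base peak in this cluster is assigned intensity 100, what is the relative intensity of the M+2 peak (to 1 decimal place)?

59.7

Term probabilities: M 0.0523, M+2 0.2626, M+4 0.4397, M+6 0.2454. Base peak = M+4.
P(M+4) = C(3,2) × 0.3739^1 × 0.6261^2 = 3 × 0.3739 × 0.39200121 = 0.439708 (base)
P(M+2) = C(3,1) × 0.3739^2 × 0.6261^1 = 3 × 0.13980121 × 0.6261 = 0.262589
Relative intensity = 0.262589 / 0.439708 × 100 = 59.7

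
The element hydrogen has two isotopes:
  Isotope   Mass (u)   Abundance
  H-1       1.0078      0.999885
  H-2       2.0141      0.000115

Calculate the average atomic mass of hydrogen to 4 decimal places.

1.0079 u

The abundance-weighted mean is 0.999885 × 1.0078 + 0.000115 × 2.0141
= 1.00768 + 0.00023 = 1.00791 u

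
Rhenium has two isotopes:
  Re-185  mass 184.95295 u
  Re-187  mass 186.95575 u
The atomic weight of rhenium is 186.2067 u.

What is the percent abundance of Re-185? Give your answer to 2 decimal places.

37.40%

Let x be the fractional abundance of Re-185; then Re-187 has abundance 1 − x.
184.95295·x + 186.95575·(1 − x) = 186.2067
(184.95295 − 186.95575)·x = 186.2067 − 186.95575
x = -0.74905 / -2.00280 = 0.37400 → 37.40% Re-185, 62.60% Re-187.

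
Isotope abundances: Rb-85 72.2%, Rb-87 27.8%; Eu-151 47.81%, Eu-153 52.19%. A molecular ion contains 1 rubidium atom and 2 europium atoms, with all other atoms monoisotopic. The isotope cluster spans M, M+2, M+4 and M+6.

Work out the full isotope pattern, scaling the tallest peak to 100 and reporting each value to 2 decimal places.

Rubidium pattern (n=1): 0.7220 : 0.2780
Europium pattern (n=2): 0.22857961 : 0.49904078 : 0.27237961
Convolve the two distributions (both contribute in 2-u steps):
  M: 0.7220×0.22857961 = 0.165034
  M+2: 0.7220×0.49904078 + 0.2780×0.22857961 = 0.423853
  M+4: 0.7220×0.27237961 + 0.2780×0.49904078 = 0.335391
  M+6: 0.2780×0.27237961 = 0.075722
Scale to base peak (0.423853) = 100: 38.94 : 100.00 : 79.13 : 17.87

38.94 : 100.00 : 79.13 : 17.87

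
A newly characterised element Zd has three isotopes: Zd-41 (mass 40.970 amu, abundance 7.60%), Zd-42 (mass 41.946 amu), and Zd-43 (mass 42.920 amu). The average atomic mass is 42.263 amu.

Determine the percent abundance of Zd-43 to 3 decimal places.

Let x and y be the fractions of Zd-42 and Zd-43. Then x + y = 1 − 0.0760 = 0.9240 and 41.946x + 42.920y = 42.263 − 0.0760×40.970 = 39.14928.
Substituting: 41.946x + 42.920(0.9240 − x) = 39.14928
(41.946 − 42.920)x = -0.5088  ⇒  x = 0.52238, y = 0.40162
Zd-42: 52.238%, Zd-43: 40.162%.

40.162%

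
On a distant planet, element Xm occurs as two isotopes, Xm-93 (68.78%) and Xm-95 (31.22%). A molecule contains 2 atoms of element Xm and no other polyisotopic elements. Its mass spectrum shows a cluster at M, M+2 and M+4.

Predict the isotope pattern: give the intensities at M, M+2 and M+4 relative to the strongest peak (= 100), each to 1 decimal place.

The 2 Xm atoms are independent, so intensities follow the terms of (0.6878 + 0.3122)^2.
P(M) = 0.6878^2 = 0.473069
P(M+2) = 2 × 0.6878^1 × 0.3122^1 = 0.429462
P(M+4) = 0.3122^2 = 0.097469
The M peak is largest (0.473069); scaling to 100 gives 100.0 : 90.8 : 20.6.

100.0 : 90.8 : 20.6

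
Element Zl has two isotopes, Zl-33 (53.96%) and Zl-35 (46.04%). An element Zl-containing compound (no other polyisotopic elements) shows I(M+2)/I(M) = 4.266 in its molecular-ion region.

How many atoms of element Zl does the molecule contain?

5

For n independent Zl atoms, I(M+2)/I(M) = n · (abundance Zl-35) / (abundance Zl-33) = n · 0.4604/0.5396.
n = 4.266 × 0.5396/0.4604 = 5.00 ≈ 5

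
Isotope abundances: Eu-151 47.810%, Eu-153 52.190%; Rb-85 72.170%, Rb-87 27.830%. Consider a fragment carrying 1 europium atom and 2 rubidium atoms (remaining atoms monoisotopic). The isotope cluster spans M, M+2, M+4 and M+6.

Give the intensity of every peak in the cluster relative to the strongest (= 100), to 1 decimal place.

53.7 : 100.0 : 53.2 : 8.7

Europium pattern (n=1): 0.4781 : 0.5219
Rubidium pattern (n=2): 0.52085089 : 0.40169822 : 0.07745089
Convolve the two distributions (both contribute in 2-u steps):
  M: 0.4781×0.52085089 = 0.249019
  M+2: 0.4781×0.40169822 + 0.5219×0.52085089 = 0.463884
  M+4: 0.4781×0.07745089 + 0.5219×0.40169822 = 0.246676
  M+6: 0.5219×0.07745089 = 0.040422
Scale to base peak (0.463884) = 100: 53.7 : 100.0 : 53.2 : 8.7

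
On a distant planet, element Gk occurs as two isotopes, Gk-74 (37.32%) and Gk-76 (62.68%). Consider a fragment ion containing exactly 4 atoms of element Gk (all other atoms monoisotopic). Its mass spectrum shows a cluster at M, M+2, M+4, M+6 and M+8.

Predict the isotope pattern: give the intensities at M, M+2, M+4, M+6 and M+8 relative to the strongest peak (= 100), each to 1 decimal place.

5.3 : 35.5 : 89.3 : 100.0 : 42.0

Expanding (0.3732 + 0.6268)^4:
P(M) = 0.3732^4 = 0.019398
P(M+2) = 4 × 0.3732^3 × 0.6268^1 = 0.130321
P(M+4) = 6 × 0.3732^2 × 0.6268^2 = 0.328316
P(M+6) = 4 × 0.3732^1 × 0.6268^3 = 0.367611
P(M+8) = 0.6268^4 = 0.154353
The M+6 peak is largest (0.367611); scaling to 100 gives 5.3 : 35.5 : 89.3 : 100.0 : 42.0.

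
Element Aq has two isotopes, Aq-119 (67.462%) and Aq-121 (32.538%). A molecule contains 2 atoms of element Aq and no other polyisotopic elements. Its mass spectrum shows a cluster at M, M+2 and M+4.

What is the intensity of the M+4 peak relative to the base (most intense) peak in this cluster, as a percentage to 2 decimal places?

23.26%

Term probabilities: M 0.4551, M+2 0.4390, M+4 0.1059. Base peak = M.
P(M) = C(2,0) × 0.67462^2 × 0.32538^0 = 1 × 0.45511214 × 1.0000 = 0.455112 (base)
P(M+4) = C(2,2) × 0.67462^0 × 0.32538^2 = 1 × 1.0000 × 0.10587214 = 0.105872
Relative intensity = 0.105872 / 0.455112 × 100 = 23.26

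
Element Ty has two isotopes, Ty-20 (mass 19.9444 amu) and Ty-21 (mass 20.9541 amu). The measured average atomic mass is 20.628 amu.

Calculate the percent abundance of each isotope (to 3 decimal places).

Ty-20: 32.297%, Ty-21: 67.703%

With x = fraction of Ty-20 (so Ty-21 is 1 − x):
19.9444·x + 20.9541·(1 − x) = 20.628
(19.9444 − 20.9541)·x = 20.628 − 20.9541
x = -0.3261 / -1.0097 = 0.32297 → 32.297% Ty-20, 67.703% Ty-21.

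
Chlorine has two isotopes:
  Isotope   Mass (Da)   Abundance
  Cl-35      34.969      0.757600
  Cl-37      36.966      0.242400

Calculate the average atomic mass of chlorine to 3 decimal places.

35.453 Da

Weight each isotope mass by its fractional abundance: 0.757600 × 34.969 + 0.242400 × 36.966
= 26.4925 + 8.9606 = 35.4531 Da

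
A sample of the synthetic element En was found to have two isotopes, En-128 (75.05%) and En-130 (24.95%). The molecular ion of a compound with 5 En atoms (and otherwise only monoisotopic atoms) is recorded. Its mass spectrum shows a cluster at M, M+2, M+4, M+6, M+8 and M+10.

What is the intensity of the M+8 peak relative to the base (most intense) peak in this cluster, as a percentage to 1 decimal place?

Term probabilities: M 0.2381, M+2 0.3958, M+4 0.2631, M+6 0.0875, M+8 0.0145, M+10 0.0010. Base peak = M+2.
P(M+2) = C(5,1) × 0.7505^4 × 0.2495^1 = 5 × 0.31725084 × 0.2495 = 0.395770 (base)
P(M+8) = C(5,4) × 0.7505^1 × 0.2495^4 = 5 × 0.7505 × 0.00387509 = 0.014541
Relative intensity = 0.014541 / 0.395770 × 100 = 3.7

3.7%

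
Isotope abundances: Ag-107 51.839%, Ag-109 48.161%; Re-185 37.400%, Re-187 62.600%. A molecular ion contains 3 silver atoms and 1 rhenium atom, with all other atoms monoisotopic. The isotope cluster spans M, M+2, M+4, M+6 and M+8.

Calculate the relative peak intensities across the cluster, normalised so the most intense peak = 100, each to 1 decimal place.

Silver pattern (n=3): 0.13930601 : 0.38826655 : 0.36071887 : 0.11170857
Rhenium pattern (n=1): 0.3740 : 0.6260
Convolve the two distributions (both contribute in 2-u steps):
  M: 0.13930601×0.3740 = 0.052100
  M+2: 0.13930601×0.6260 + 0.38826655×0.3740 = 0.232417
  M+4: 0.38826655×0.6260 + 0.36071887×0.3740 = 0.377964
  M+6: 0.36071887×0.6260 + 0.11170857×0.3740 = 0.267589
  M+8: 0.11170857×0.6260 = 0.069930
Scale to base peak (0.377964) = 100: 13.8 : 61.5 : 100.0 : 70.8 : 18.5

13.8 : 61.5 : 100.0 : 70.8 : 18.5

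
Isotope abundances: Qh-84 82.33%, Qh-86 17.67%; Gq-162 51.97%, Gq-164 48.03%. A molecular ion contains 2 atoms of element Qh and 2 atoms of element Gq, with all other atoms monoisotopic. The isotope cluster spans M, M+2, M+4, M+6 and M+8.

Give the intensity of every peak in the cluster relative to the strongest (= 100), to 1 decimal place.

43.9 : 100.0 : 74.4 : 19.8 : 1.7

Element Qh pattern (n=2): 0.67782289 : 0.29095422 : 0.03122289
Element Gq pattern (n=2): 0.27008809 : 0.49922382 : 0.23068809
Convolve the two distributions (both contribute in 2-u steps):
  M: 0.67782289×0.27008809 = 0.183072
  M+2: 0.67782289×0.49922382 + 0.29095422×0.27008809 = 0.416969
  M+4: 0.67782289×0.23068809 + 0.29095422×0.49922382 + 0.03122289×0.27008809 = 0.310050
  M+6: 0.29095422×0.23068809 + 0.03122289×0.49922382 = 0.082707
  M+8: 0.03122289×0.23068809 = 0.007203
Scale to base peak (0.416969) = 100: 43.9 : 100.0 : 74.4 : 19.8 : 1.7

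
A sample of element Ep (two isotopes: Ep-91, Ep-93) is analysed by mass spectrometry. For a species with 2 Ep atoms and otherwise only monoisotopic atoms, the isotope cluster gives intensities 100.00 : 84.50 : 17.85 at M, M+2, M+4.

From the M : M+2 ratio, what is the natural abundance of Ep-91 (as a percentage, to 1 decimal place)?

70.3%

Let p = fractional abundance of Ep-91. I(M+2)/I(M) = [C(2,1)·p^1·(1−p)] / p^2 = 2·(1−p)/p = 84.50/100.00 = 0.8450
(1−p)/p = 0.8450/2 = 0.4225  ⇒  p = 1/(1 + 0.4225) = 0.7030
Ep-91: 70.3%, Ep-93: 29.7%.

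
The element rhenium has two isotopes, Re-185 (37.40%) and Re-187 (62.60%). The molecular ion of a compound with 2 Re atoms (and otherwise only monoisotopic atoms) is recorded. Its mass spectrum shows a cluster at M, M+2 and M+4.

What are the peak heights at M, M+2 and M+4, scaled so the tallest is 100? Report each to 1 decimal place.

The 2 Re atoms are independent, so intensities follow the terms of (0.3740 + 0.6260)^2.
P(M) = 0.3740^2 = 0.139876
P(M+2) = 2 × 0.3740^1 × 0.6260^1 = 0.468248
P(M+4) = 0.6260^2 = 0.391876
The M+2 peak is largest (0.468248); scaling to 100 gives 29.9 : 100.0 : 83.7.

29.9 : 100.0 : 83.7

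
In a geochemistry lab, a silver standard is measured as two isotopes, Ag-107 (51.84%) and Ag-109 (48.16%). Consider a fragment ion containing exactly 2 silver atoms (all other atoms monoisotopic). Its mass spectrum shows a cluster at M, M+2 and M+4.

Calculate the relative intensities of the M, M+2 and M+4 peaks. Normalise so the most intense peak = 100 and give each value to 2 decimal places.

Each Ag atom is independently Ag-107 (p = 0.5184) or Ag-109 (q = 0.4816); the cluster is the binomial expansion (p + q)^2.
P(M) = 0.5184^2 = 0.268739
P(M+2) = 2 × 0.5184^1 × 0.4816^1 = 0.499323
P(M+4) = 0.4816^2 = 0.231939
The M+2 peak is largest (0.499323); scaling to 100 gives 53.82 : 100.00 : 46.45.

53.82 : 100.00 : 46.45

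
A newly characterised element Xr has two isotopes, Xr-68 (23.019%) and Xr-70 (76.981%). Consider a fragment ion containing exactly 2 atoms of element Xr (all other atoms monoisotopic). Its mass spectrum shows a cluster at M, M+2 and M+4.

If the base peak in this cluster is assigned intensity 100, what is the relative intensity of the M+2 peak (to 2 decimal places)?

59.80

(0.23019 + 0.76981)^2 gives M 0.0530, M+2 0.3544, M+4 0.5926; the largest is M+4.
P(M+4) = C(2,2) × 0.23019^0 × 0.76981^2 = 1 × 1.0000 × 0.59260744 = 0.592607 (base)
P(M+2) = C(2,1) × 0.23019^1 × 0.76981^1 = 2 × 0.23019 × 0.76981 = 0.354405
Relative intensity = 0.354405 / 0.592607 × 100 = 59.80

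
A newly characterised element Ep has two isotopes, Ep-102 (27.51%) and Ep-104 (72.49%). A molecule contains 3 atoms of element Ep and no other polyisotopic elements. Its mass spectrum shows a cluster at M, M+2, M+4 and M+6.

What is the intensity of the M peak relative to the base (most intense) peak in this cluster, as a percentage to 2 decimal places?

4.80%

Term probabilities: M 0.0208, M+2 0.1646, M+4 0.4337, M+6 0.3809. Base peak = M+4.
P(M+4) = C(3,2) × 0.2751^1 × 0.7249^2 = 3 × 0.2751 × 0.52548001 = 0.433679 (base)
P(M) = C(3,0) × 0.2751^3 × 0.7249^0 = 1 × 0.02081957 × 1.0000 = 0.020820
Relative intensity = 0.020820 / 0.433679 × 100 = 4.80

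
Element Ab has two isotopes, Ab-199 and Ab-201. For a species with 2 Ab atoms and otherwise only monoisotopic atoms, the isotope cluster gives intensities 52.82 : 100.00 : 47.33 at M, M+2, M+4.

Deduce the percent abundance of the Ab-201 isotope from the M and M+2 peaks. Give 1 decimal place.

48.6%

Write p for the Ab-199 fraction. I(M+2)/I(M) = [C(2,1)·p^1·(1−p)] / p^2 = 2·(1−p)/p = 100.00/52.82 = 1.8932
(1−p)/p = 1.8932/2 = 0.9466  ⇒  p = 1/(1 + 0.9466) = 0.5137
Ab-199: 51.4%, Ab-201: 48.6%.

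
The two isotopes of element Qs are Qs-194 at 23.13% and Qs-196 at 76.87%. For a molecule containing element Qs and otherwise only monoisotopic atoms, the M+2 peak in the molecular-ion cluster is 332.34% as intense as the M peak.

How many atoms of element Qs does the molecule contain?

For n independent Qs atoms, I(M+2)/I(M) = n · (abundance Qs-196) / (abundance Qs-194) = n · 0.7687/0.2313.
n = 3.3234 × 0.2313/0.7687 = 1.00 ≈ 1

1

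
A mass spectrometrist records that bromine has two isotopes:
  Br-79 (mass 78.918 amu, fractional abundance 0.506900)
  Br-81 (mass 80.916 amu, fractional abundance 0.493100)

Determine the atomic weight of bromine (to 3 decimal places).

Average mass = Σ (abundance × isotope mass) = 0.506900 × 78.918 + 0.493100 × 80.916
= 40.0035 + 39.8997 = 79.9032 amu

79.903 amu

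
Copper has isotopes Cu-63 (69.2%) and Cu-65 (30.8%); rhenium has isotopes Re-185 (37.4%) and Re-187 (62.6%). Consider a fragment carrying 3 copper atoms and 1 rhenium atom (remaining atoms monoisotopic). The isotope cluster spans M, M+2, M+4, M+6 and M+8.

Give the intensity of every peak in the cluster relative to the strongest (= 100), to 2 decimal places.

33.23 : 100.00 : 94.02 : 35.99 : 4.90

Copper pattern (n=3): 0.33137389 : 0.44247034 : 0.19693766 : 0.02921811
Rhenium pattern (n=1): 0.3740 : 0.6260
Convolve the two distributions (both contribute in 2-u steps):
  M: 0.33137389×0.3740 = 0.123934
  M+2: 0.33137389×0.6260 + 0.44247034×0.3740 = 0.372924
  M+4: 0.44247034×0.6260 + 0.19693766×0.3740 = 0.350641
  M+6: 0.19693766×0.6260 + 0.02921811×0.3740 = 0.134211
  M+8: 0.02921811×0.6260 = 0.018291
Scale to base peak (0.372924) = 100: 33.23 : 100.00 : 94.02 : 35.99 : 4.90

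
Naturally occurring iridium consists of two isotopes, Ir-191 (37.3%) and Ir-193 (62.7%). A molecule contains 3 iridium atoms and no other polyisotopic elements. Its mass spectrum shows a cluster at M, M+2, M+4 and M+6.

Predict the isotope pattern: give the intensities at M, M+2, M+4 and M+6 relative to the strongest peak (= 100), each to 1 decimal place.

Expanding (0.373 + 0.627)^3:
P(M) = 0.373^3 = 0.051895
P(M+2) = 3 × 0.373^2 × 0.627^1 = 0.261702
P(M+4) = 3 × 0.373^1 × 0.627^2 = 0.439911
P(M+6) = 0.627^3 = 0.246492
The M+4 peak is largest (0.439911); scaling to 100 gives 11.8 : 59.5 : 100.0 : 56.0.

11.8 : 59.5 : 100.0 : 56.0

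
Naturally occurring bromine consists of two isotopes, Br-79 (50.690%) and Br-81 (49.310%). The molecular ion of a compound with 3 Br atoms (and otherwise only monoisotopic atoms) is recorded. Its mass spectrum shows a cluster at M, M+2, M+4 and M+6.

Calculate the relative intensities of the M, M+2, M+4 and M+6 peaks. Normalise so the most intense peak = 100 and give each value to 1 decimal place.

34.3 : 100.0 : 97.3 : 31.5

Each Br atom is independently Br-79 (p = 0.50690) or Br-81 (q = 0.49310); the cluster is the binomial expansion (p + q)^3.
P(M) = 0.50690^3 = 0.130247
P(M+2) = 3 × 0.50690^2 × 0.49310^1 = 0.380103
P(M+4) = 3 × 0.50690^1 × 0.49310^2 = 0.369755
P(M+6) = 0.49310^3 = 0.119896
The M+2 peak is largest (0.380103); scaling to 100 gives 34.3 : 100.0 : 97.3 : 31.5.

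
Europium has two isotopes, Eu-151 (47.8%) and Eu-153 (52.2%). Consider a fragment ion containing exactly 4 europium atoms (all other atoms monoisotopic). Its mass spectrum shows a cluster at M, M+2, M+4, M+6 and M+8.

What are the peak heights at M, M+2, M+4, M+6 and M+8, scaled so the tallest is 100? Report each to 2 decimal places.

13.98 : 61.05 : 100.00 : 72.80 : 19.88

Expanding (0.478 + 0.522)^4:
P(M) = 0.478^4 = 0.052205
P(M+2) = 4 × 0.478^3 × 0.522^1 = 0.228042
P(M+4) = 6 × 0.478^2 × 0.522^2 = 0.373549
P(M+6) = 4 × 0.478^1 × 0.522^3 = 0.271956
P(M+8) = 0.522^4 = 0.074248
The M+4 peak is largest (0.373549); scaling to 100 gives 13.98 : 61.05 : 100.00 : 72.80 : 19.88.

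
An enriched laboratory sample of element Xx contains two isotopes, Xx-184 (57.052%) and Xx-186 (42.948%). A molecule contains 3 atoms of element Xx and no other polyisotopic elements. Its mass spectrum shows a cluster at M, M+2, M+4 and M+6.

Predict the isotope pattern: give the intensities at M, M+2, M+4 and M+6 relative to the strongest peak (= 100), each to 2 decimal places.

44.28 : 100.00 : 75.28 : 18.89

Each Xx atom is independently Xx-184 (p = 0.57052) or Xx-186 (q = 0.42948); the cluster is the binomial expansion (p + q)^3.
P(M) = 0.57052^3 = 0.185700
P(M+2) = 3 × 0.57052^2 × 0.42948^1 = 0.419378
P(M+4) = 3 × 0.57052^1 × 0.42948^2 = 0.315702
P(M+6) = 0.42948^3 = 0.079219
The M+2 peak is largest (0.419378); scaling to 100 gives 44.28 : 100.00 : 75.28 : 18.89.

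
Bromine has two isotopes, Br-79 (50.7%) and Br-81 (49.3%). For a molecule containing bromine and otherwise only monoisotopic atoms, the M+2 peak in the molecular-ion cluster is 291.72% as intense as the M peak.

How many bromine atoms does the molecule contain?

The M+2/M ratio from n Br atoms is n · q/p = n · 0.493/0.507.
n = 2.9172 × 0.507/0.493 = 3.00 ≈ 3

3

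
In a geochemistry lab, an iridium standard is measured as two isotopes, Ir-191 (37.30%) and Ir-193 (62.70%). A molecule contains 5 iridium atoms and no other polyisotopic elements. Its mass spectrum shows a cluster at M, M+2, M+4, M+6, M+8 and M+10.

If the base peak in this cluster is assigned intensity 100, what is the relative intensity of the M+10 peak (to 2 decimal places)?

(0.3730 + 0.6270)^5 gives M 0.0072, M+2 0.0607, M+4 0.2040, M+6 0.3429, M+8 0.2882, M+10 0.0969; the largest is M+6.
P(M+6) = C(5,3) × 0.3730^2 × 0.6270^3 = 10 × 0.139129 × 0.24649188 = 0.342942 (base)
P(M+10) = C(5,5) × 0.3730^0 × 0.6270^5 = 1 × 1.0000 × 0.09690311 = 0.096903
Relative intensity = 0.096903 / 0.342942 × 100 = 28.26

28.26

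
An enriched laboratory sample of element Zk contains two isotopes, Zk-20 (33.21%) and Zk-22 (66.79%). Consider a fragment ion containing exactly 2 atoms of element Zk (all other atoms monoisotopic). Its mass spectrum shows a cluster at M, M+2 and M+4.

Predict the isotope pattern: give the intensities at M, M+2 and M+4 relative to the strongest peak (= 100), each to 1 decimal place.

24.7 : 99.4 : 100.0

The 2 Zk atoms are independent, so intensities follow the terms of (0.3321 + 0.6679)^2.
P(M) = 0.3321^2 = 0.110290
P(M+2) = 2 × 0.3321^1 × 0.6679^1 = 0.443619
P(M+4) = 0.6679^2 = 0.446090
The M+4 peak is largest (0.446090); scaling to 100 gives 24.7 : 99.4 : 100.0.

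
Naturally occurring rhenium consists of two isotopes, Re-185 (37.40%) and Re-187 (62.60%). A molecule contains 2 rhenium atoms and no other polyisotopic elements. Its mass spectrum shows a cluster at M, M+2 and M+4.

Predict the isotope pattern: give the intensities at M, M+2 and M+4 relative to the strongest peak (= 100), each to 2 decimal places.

29.87 : 100.00 : 83.69

Expanding (0.3740 + 0.6260)^2:
P(M) = 0.3740^2 = 0.139876
P(M+2) = 2 × 0.3740^1 × 0.6260^1 = 0.468248
P(M+4) = 0.6260^2 = 0.391876
The M+2 peak is largest (0.468248); scaling to 100 gives 29.87 : 100.00 : 83.69.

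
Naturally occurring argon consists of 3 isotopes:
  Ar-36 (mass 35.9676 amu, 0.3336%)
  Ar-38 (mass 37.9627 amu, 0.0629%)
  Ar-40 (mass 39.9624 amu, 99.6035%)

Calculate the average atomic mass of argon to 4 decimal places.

39.9478 amu

Weight each isotope mass by its fractional abundance: 0.003336 × 35.9676 + 0.000629 × 37.9627 + 0.996035 × 39.9624
= 0.11999 + 0.02388 + 39.80395 = 39.94782 amu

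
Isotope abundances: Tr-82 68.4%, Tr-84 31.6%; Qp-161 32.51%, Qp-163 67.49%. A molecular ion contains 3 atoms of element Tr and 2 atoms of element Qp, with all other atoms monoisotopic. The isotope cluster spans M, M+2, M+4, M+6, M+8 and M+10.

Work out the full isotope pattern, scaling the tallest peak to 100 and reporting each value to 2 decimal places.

9.34 : 51.73 : 100.00 : 81.56 : 29.60 : 3.97

Element Tr pattern (n=3): 0.3200135 : 0.44352749 : 0.20490451 : 0.0315545
Element Qp pattern (n=2): 0.10569001 : 0.43881998 : 0.45549001
Convolve the two distributions (both contribute in 2-u steps):
  M: 0.3200135×0.10569001 = 0.033822
  M+2: 0.3200135×0.43881998 + 0.44352749×0.10569001 = 0.187305
  M+4: 0.3200135×0.45549001 + 0.44352749×0.43881998 + 0.20490451×0.10569001 = 0.362048
  M+6: 0.44352749×0.45549001 + 0.20490451×0.43881998 + 0.0315545×0.10569001 = 0.295274
  M+8: 0.20490451×0.45549001 + 0.0315545×0.43881998 = 0.107179
  M+10: 0.0315545×0.45549001 = 0.014373
Scale to base peak (0.362048) = 100: 9.34 : 51.73 : 100.00 : 81.56 : 29.60 : 3.97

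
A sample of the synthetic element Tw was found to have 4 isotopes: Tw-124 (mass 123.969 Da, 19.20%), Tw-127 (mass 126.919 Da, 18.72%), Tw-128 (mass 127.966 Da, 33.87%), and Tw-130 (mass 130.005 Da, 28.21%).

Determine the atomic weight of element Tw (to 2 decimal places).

Weight each isotope mass by its fractional abundance: 0.1920 × 123.969 + 0.1872 × 126.919 + 0.3387 × 127.966 + 0.2821 × 130.005
= 23.8020 + 23.7592 + 43.3421 + 36.6744 = 127.5777 Da

127.58 Da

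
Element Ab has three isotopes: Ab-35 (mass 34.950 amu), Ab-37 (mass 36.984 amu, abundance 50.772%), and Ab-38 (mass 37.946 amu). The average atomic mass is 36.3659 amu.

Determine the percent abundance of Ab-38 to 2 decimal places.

Let x and y be the fractions of Ab-35 and Ab-38. Then x + y = 1 − 0.50772 = 0.49228 and 34.950x + 37.946y = 36.3659 − 0.50772×36.984 = 17.58838352.
Substituting: 34.950x + 37.946(0.49228 − x) = 17.58838352
(34.950 − 37.946)x = -1.09167336  ⇒  x = 0.36438, y = 0.12790
Ab-35: 36.44%, Ab-38: 12.79%.

12.79%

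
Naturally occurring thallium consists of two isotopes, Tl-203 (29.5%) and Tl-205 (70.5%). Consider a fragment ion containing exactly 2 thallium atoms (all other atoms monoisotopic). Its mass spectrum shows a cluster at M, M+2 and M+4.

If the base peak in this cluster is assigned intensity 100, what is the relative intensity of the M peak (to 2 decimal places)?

Term probabilities: M 0.0870, M+2 0.4160, M+4 0.4970. Base peak = M+4.
P(M+4) = C(2,2) × 0.295^0 × 0.705^2 = 1 × 1.0000 × 0.497025 = 0.497025 (base)
P(M) = C(2,0) × 0.295^2 × 0.705^0 = 1 × 0.087025 × 1.0000 = 0.087025
Relative intensity = 0.087025 / 0.497025 × 100 = 17.51

17.51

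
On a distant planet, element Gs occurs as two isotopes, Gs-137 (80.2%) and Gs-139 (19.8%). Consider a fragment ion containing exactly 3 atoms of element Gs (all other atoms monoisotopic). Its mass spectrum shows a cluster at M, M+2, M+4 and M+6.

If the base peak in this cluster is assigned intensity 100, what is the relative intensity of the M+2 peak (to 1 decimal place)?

Binomial terms of (0.802 + 0.198)^3: M 0.5158, M+2 0.3821, M+4 0.0943, M+6 0.0078 → M is the base peak.
P(M) = C(3,0) × 0.802^3 × 0.198^0 = 1 × 0.51584961 × 1.0000 = 0.515850 (base)
P(M+2) = C(3,1) × 0.802^2 × 0.198^1 = 3 × 0.643204 × 0.1980 = 0.382063
Relative intensity = 0.382063 / 0.515850 × 100 = 74.1

74.1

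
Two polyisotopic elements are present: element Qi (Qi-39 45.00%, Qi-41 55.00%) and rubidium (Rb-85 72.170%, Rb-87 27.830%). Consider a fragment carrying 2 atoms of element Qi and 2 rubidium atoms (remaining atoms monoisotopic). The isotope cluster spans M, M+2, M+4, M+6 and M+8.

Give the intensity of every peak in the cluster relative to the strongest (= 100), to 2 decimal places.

28.35 : 91.15 : 100.00 : 42.96 : 6.30

Element Qi pattern (n=2): 0.2025 : 0.4950 : 0.3025
Rubidium pattern (n=2): 0.52085089 : 0.40169822 : 0.07745089
Convolve the two distributions (both contribute in 2-u steps):
  M: 0.2025×0.52085089 = 0.105472
  M+2: 0.2025×0.40169822 + 0.4950×0.52085089 = 0.339165
  M+4: 0.2025×0.07745089 + 0.4950×0.40169822 + 0.3025×0.52085089 = 0.372082
  M+6: 0.4950×0.07745089 + 0.3025×0.40169822 = 0.159852
  M+8: 0.3025×0.07745089 = 0.023429
Scale to base peak (0.372082) = 100: 28.35 : 91.15 : 100.00 : 42.96 : 6.30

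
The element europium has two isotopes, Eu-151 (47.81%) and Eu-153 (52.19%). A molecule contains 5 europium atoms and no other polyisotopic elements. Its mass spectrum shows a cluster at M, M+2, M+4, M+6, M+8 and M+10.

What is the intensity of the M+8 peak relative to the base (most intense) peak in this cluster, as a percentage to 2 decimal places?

54.58%

Term probabilities: M 0.0250, M+2 0.1363, M+4 0.2977, M+6 0.3249, M+8 0.1774, M+10 0.0387. Base peak = M+6.
P(M+6) = C(5,3) × 0.4781^2 × 0.5219^3 = 10 × 0.22857961 × 0.14215492 = 0.324937 (base)
P(M+8) = C(5,4) × 0.4781^1 × 0.5219^4 = 5 × 0.4781 × 0.07419065 = 0.177353
Relative intensity = 0.177353 / 0.324937 × 100 = 54.58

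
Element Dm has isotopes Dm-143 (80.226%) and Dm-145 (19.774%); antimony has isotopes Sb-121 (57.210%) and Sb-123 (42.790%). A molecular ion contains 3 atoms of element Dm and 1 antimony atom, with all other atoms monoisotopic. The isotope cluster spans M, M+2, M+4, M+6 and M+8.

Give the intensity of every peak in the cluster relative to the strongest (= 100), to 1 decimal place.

Element Dm pattern (n=3): 0.51635147 : 0.38180891 : 0.09410776 : 0.00773185
Antimony pattern (n=1): 0.5721 : 0.4279
Convolve the two distributions (both contribute in 2-u steps):
  M: 0.51635147×0.5721 = 0.295405
  M+2: 0.51635147×0.4279 + 0.38180891×0.5721 = 0.439380
  M+4: 0.38180891×0.4279 + 0.09410776×0.5721 = 0.217215
  M+6: 0.09410776×0.4279 + 0.00773185×0.5721 = 0.044692
  M+8: 0.00773185×0.4279 = 0.003308
Scale to base peak (0.439380) = 100: 67.2 : 100.0 : 49.4 : 10.2 : 0.8

67.2 : 100.0 : 49.4 : 10.2 : 0.8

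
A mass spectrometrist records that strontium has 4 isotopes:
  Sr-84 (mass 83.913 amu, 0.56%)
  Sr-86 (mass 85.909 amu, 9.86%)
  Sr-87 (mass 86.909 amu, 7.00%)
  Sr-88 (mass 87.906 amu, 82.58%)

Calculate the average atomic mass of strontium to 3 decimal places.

Ar = Σ fᵢ·mᵢ = 0.0056 × 83.913 + 0.0986 × 85.909 + 0.0700 × 86.909 + 0.8258 × 87.906
= 0.4699 + 8.4706 + 6.0836 + 72.5928 = 87.6169 amu

87.617 amu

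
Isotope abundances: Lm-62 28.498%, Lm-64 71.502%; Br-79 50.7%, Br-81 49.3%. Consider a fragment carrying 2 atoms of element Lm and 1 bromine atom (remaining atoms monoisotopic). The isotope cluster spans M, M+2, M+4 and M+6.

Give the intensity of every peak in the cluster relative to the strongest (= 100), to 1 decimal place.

Element Lm pattern (n=2): 0.0812136 : 0.4075328 : 0.5112536
Bromine pattern (n=1): 0.5070 : 0.4930
Convolve the two distributions (both contribute in 2-u steps):
  M: 0.0812136×0.5070 = 0.041175
  M+2: 0.0812136×0.4930 + 0.4075328×0.5070 = 0.246657
  M+4: 0.4075328×0.4930 + 0.5112536×0.5070 = 0.460119
  M+6: 0.5112536×0.4930 = 0.252048
Scale to base peak (0.460119) = 100: 8.9 : 53.6 : 100.0 : 54.8

8.9 : 53.6 : 100.0 : 54.8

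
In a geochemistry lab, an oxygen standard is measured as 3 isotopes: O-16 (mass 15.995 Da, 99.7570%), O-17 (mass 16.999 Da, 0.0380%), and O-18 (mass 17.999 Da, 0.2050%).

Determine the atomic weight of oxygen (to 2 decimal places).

16.00 Da

Weight each isotope mass by its fractional abundance: 0.997570 × 15.995 + 0.000380 × 16.999 + 0.002050 × 17.999
= 15.9561 + 0.0065 + 0.0369 = 15.9995 Da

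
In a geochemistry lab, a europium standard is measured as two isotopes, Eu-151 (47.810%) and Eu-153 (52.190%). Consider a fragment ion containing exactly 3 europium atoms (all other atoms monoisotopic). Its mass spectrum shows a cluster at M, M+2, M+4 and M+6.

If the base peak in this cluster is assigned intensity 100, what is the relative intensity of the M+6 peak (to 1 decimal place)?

36.4

Binomial terms of (0.47810 + 0.52190)^3: M 0.1093, M+2 0.3579, M+4 0.3907, M+6 0.1422 → M+4 is the base peak.
P(M+4) = C(3,2) × 0.47810^1 × 0.52190^2 = 3 × 0.4781 × 0.27237961 = 0.390674 (base)
P(M+6) = C(3,3) × 0.47810^0 × 0.52190^3 = 1 × 1.0000 × 0.14215492 = 0.142155
Relative intensity = 0.142155 / 0.390674 × 100 = 36.4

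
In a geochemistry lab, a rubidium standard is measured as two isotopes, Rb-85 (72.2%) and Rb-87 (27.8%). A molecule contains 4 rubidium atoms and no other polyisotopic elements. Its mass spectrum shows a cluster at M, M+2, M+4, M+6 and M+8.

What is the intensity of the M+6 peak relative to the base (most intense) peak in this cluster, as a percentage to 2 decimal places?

Term probabilities: M 0.2717, M+2 0.4185, M+4 0.2417, M+6 0.0620, M+8 0.0060. Base peak = M+2.
P(M+2) = C(4,1) × 0.722^3 × 0.278^1 = 4 × 0.37636705 × 0.2780 = 0.418520 (base)
P(M+6) = C(4,3) × 0.722^1 × 0.278^3 = 4 × 0.7220 × 0.02148495 = 0.062049
Relative intensity = 0.062049 / 0.418520 × 100 = 14.83

14.83%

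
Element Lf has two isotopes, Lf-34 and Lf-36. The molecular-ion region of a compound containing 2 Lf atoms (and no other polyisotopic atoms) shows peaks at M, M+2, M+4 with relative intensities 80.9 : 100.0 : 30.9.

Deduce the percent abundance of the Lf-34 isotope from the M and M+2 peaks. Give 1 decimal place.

61.8%

Let p = fractional abundance of Lf-34. I(M+2)/I(M) = [C(2,1)·p^1·(1−p)] / p^2 = 2·(1−p)/p = 100.0/80.9 = 1.2361
(1−p)/p = 1.2361/2 = 0.6180  ⇒  p = 1/(1 + 0.6180) = 0.6180
Lf-34: 61.8%, Lf-36: 38.2%.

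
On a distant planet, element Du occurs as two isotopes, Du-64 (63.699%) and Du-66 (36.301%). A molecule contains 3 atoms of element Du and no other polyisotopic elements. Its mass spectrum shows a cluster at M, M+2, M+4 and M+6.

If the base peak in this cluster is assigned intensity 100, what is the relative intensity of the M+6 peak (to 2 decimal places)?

10.83

(0.63699 + 0.36301)^3 gives M 0.2585, M+2 0.4419, M+4 0.2518, M+6 0.0478; the largest is M+2.
P(M+2) = C(3,1) × 0.63699^2 × 0.36301^1 = 3 × 0.40575626 × 0.36301 = 0.441881 (base)
P(M+6) = C(3,3) × 0.63699^0 × 0.36301^3 = 1 × 1.0000 × 0.0478361 = 0.047836
Relative intensity = 0.047836 / 0.441881 × 100 = 10.83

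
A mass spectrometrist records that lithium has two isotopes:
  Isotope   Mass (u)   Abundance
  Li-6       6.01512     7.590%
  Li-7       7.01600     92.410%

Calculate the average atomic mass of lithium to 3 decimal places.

Weight each isotope mass by its fractional abundance: 0.07590 × 6.01512 + 0.92410 × 7.01600
= 0.456548 + 6.483486 = 6.940034 u

6.940 u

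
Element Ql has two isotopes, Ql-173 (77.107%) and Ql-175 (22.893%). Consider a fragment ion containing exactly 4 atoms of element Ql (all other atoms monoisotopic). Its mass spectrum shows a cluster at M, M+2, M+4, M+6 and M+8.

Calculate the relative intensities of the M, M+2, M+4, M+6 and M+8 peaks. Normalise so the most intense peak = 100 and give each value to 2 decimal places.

The 4 Ql atoms are independent, so intensities follow the terms of (0.77107 + 0.22893)^4.
P(M) = 0.77107^4 = 0.353488
P(M+2) = 4 × 0.77107^3 × 0.22893^1 = 0.419802
P(M+4) = 6 × 0.77107^2 × 0.22893^2 = 0.186958
P(M+6) = 4 × 0.77107^1 × 0.22893^3 = 0.037005
P(M+8) = 0.22893^4 = 0.002747
The M+2 peak is largest (0.419802); scaling to 100 gives 84.20 : 100.00 : 44.53 : 8.81 : 0.65.

84.20 : 100.00 : 44.53 : 8.81 : 0.65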